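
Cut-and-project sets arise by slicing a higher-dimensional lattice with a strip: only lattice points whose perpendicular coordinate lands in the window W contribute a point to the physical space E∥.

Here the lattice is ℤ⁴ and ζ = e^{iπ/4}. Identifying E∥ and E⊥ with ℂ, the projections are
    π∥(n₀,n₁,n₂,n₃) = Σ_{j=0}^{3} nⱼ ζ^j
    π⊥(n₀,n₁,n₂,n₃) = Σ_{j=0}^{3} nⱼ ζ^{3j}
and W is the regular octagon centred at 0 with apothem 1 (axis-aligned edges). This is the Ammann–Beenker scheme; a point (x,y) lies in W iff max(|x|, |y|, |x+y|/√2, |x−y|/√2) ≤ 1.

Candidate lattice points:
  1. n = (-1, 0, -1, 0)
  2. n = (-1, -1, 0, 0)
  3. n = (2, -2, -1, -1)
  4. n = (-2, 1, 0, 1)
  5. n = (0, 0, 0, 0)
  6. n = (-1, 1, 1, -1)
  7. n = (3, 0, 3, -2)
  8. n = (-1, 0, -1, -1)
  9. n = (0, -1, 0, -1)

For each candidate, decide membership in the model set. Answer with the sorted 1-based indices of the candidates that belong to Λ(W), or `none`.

Internal map: ζ^{3j} for j=0..3 gives (1,0), (−√2/2,√2/2), (0,−1), (√2/2,√2/2).
candidate 1: n = (-1, 0, -1, 0) → π⊥ ≈ (-1.000000, +1.000000); max(|x|,|y|,|x±y|/√2) = 1.414214 > 1 ⇒ ∉ W
candidate 2: n = (-1, -1, 0, 0) → π⊥ ≈ (-0.292893, -0.707107); max(|x|,|y|,|x±y|/√2) = 0.707107 ≤ 1 ⇒ ∈ W
candidate 3: n = (2, -2, -1, -1) → π⊥ ≈ (+2.707107, -1.121320); max(|x|,|y|,|x±y|/√2) = 2.707107 > 1 ⇒ ∉ W
candidate 4: n = (-2, 1, 0, 1) → π⊥ ≈ (-2.000000, +1.414214); max(|x|,|y|,|x±y|/√2) = 2.414214 > 1 ⇒ ∉ W
candidate 5: n = (0, 0, 0, 0) → π⊥ ≈ (+0.000000, +0.000000); max(|x|,|y|,|x±y|/√2) = 0.000000 ≤ 1 ⇒ ∈ W
candidate 6: n = (-1, 1, 1, -1) → π⊥ ≈ (-2.414214, -1.000000); max(|x|,|y|,|x±y|/√2) = 2.414214 > 1 ⇒ ∉ W
candidate 7: n = (3, 0, 3, -2) → π⊥ ≈ (+1.585786, -4.414214); max(|x|,|y|,|x±y|/√2) = 4.414214 > 1 ⇒ ∉ W
candidate 8: n = (-1, 0, -1, -1) → π⊥ ≈ (-1.707107, +0.292893); max(|x|,|y|,|x±y|/√2) = 1.707107 > 1 ⇒ ∉ W
candidate 9: n = (0, -1, 0, -1) → π⊥ ≈ (+0.000000, -1.414214); max(|x|,|y|,|x±y|/√2) = 1.414214 > 1 ⇒ ∉ W

2, 5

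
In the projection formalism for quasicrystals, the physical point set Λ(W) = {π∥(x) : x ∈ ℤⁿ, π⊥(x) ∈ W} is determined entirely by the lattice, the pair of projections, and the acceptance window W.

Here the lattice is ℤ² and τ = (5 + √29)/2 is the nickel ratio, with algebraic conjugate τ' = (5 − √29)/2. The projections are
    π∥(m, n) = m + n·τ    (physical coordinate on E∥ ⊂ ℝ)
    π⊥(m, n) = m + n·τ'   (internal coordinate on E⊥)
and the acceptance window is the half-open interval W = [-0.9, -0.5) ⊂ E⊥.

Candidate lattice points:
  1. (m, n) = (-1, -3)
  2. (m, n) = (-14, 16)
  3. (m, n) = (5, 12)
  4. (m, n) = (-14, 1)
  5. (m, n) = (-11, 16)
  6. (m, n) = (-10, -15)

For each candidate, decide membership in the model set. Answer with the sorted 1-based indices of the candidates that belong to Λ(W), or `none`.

none

τ' = (5−√29)/2 ≈ -0.1926.
#1 (-1,-3): internal coord -1 + (-3)·τ' = -0.4223; -0.4223 ∉ [-0.9, -0.5) → out
#2 (-14,16): internal coord -14 + (16)·τ' = -17.0813; -17.0813 ∉ [-0.9, -0.5) → out
#3 (5,12): internal coord 5 + (12)·τ' = +2.6890; +2.6890 ∉ [-0.9, -0.5) → out
#4 (-14,1): internal coord -14 + (1)·τ' = -14.1926; -14.1926 ∉ [-0.9, -0.5) → out
#5 (-11,16): internal coord -11 + (16)·τ' = -14.0813; -14.0813 ∉ [-0.9, -0.5) → out
#6 (-10,-15): internal coord -10 + (-15)·τ' = -7.1113; -7.1113 ∉ [-0.9, -0.5) → out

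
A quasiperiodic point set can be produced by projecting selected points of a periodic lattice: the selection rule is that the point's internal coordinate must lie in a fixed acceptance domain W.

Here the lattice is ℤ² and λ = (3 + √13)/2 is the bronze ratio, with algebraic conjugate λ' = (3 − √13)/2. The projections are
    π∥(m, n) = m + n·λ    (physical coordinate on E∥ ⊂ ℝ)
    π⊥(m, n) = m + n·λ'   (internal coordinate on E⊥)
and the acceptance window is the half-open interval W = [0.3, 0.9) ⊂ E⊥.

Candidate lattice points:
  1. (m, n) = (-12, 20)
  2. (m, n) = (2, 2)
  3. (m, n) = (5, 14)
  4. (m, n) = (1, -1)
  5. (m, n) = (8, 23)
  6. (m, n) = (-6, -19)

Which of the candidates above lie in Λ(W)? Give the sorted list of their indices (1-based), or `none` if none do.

λ' = (3−√13)/2 ≈ -0.302776.
candidate 1: (m,n)=(-12,20) → π∥ = -12+20·λ ≈ 54.055513, π⊥ = -12+20·λ' ≈ -18.055513 ∉ [0.3, 0.9) ⇒ out
candidate 2: (m,n)=(2,2) → π∥ = 2+2·λ ≈ 8.605551, π⊥ = 2+2·λ' ≈ 1.394449 ∉ [0.3, 0.9) ⇒ out
candidate 3: (m,n)=(5,14) → π∥ = 5+14·λ ≈ 51.238859, π⊥ = 5+14·λ' ≈ 0.761141 ∈ [0.3, 0.9) ⇒ IN Λ
candidate 4: (m,n)=(1,-1) → π∥ = 1-1·λ ≈ -2.302776, π⊥ = 1-1·λ' ≈ 1.302776 ∉ [0.3, 0.9) ⇒ out
candidate 5: (m,n)=(8,23) → π∥ = 8+23·λ ≈ 83.963840, π⊥ = 8+23·λ' ≈ 1.036160 ∉ [0.3, 0.9) ⇒ out
candidate 6: (m,n)=(-6,-19) → π∥ = -6-19·λ ≈ -68.752737, π⊥ = -6-19·λ' ≈ -0.247263 ∉ [0.3, 0.9) ⇒ out

3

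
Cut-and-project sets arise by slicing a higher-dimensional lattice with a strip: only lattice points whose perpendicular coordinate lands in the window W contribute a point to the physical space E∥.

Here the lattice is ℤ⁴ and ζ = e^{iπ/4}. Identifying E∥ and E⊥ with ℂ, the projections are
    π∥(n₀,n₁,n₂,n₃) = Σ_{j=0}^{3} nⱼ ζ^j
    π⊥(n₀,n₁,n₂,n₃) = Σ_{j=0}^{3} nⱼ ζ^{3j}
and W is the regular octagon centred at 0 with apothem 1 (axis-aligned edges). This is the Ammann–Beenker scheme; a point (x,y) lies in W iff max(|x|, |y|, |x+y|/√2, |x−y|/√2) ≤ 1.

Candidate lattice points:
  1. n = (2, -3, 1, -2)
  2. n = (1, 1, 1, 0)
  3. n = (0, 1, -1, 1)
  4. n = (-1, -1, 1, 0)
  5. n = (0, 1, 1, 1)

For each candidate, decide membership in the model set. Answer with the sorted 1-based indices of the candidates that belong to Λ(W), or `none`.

2, 5

With ζ = e^{iπ/4} the internal vectors are ζ^0,ζ^3,ζ^6,ζ^9.
#1 (2, -3, 1, -2): internal (2.70711, -4.53553); octagon support 5.12132 vs apothem 1 → ∉ W
#2 (1, 1, 1, 0): internal (0.29289, -0.29289); octagon support 0.41421 vs apothem 1 → ∈ W
#3 (0, 1, -1, 1): internal (0.00000, 2.41421); octagon support 2.41421 vs apothem 1 → ∉ W
#4 (-1, -1, 1, 0): internal (-0.29289, -1.70711); octagon support 1.70711 vs apothem 1 → ∉ W
#5 (0, 1, 1, 1): internal (0.00000, 0.41421); octagon support 0.41421 vs apothem 1 → ∈ W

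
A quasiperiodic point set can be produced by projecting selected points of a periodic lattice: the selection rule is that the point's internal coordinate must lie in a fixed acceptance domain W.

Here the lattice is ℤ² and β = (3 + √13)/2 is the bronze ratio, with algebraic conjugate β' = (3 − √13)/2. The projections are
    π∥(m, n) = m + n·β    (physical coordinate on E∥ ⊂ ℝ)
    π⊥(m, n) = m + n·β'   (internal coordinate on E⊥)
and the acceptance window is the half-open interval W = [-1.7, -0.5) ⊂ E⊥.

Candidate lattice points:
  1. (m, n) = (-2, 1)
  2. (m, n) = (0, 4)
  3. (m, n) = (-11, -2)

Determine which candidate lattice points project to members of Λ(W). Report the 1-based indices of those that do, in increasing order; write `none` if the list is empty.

2

Numerically β ≈ 3.302776 and β' = −1/β ≈ -0.302776.
candidate 1: (m,n)=(-2,1) → π∥ = -2+1·β ≈ 1.302776, π⊥ = -2+1·β' ≈ -2.302776 ∉ [-1.7, -0.5) ⇒ out
candidate 2: (m,n)=(0,4) → π∥ = 0+4·β ≈ 13.211103, π⊥ = 0+4·β' ≈ -1.211103 ∈ [-1.7, -0.5) ⇒ IN Λ
candidate 3: (m,n)=(-11,-2) → π∥ = -11-2·β ≈ -17.605551, π⊥ = -11-2·β' ≈ -10.394449 ∉ [-1.7, -0.5) ⇒ out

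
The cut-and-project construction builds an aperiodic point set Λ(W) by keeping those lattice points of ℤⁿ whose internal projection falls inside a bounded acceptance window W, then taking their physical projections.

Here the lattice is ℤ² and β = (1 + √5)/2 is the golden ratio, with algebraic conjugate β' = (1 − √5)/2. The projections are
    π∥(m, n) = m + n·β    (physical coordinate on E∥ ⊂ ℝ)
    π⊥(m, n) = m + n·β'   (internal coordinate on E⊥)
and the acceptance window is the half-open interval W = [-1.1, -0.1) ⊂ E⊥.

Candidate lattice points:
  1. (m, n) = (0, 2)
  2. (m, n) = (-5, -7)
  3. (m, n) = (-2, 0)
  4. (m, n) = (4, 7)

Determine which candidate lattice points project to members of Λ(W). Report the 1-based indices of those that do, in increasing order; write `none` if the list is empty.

Numerically β ≈ 1.6180 and β' = −1/β ≈ -0.6180.
candidate 1: (m,n)=(0,2) → π∥ = 0+2·β ≈ 3.2361, π⊥ = 0+2·β' ≈ -1.2361 ∉ [-1.1, -0.1) ⇒ out
candidate 2: (m,n)=(-5,-7) → π∥ = -5-7·β ≈ -16.3262, π⊥ = -5-7·β' ≈ -0.6738 ∈ [-1.1, -0.1) ⇒ IN Λ
candidate 3: (m,n)=(-2,0) → π∥ = -2+0·β ≈ -2.0000, π⊥ = -2+0·β' ≈ -2.0000 ∉ [-1.1, -0.1) ⇒ out
candidate 4: (m,n)=(4,7) → π∥ = 4+7·β ≈ 15.3262, π⊥ = 4+7·β' ≈ -0.3262 ∈ [-1.1, -0.1) ⇒ IN Λ

2, 4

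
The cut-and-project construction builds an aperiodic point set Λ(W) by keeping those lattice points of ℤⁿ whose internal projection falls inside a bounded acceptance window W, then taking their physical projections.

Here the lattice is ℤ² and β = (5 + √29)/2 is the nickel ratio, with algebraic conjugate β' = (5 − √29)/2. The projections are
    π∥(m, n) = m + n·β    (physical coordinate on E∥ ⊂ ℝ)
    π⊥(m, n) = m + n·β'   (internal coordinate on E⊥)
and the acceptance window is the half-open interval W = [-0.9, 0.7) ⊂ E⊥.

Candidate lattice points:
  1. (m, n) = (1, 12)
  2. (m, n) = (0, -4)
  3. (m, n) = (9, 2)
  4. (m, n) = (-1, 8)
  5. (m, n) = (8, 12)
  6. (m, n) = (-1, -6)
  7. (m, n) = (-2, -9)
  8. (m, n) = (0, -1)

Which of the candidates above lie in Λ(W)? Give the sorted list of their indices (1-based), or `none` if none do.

6, 7, 8

β' = (5−√29)/2 ≈ -0.1926.
#1 (1,12): internal coord 1 + (12)·β' = -1.3110; -1.3110 ∉ [-0.9, 0.7) → out
#2 (0,-4): internal coord 0 + (-4)·β' = +0.7703; +0.7703 ∉ [-0.9, 0.7) → out
#3 (9,2): internal coord 9 + (2)·β' = +8.6148; +8.6148 ∉ [-0.9, 0.7) → out
#4 (-1,8): internal coord -1 + (8)·β' = -2.5407; -2.5407 ∉ [-0.9, 0.7) → out
#5 (8,12): internal coord 8 + (12)·β' = +5.6890; +5.6890 ∉ [-0.9, 0.7) → out
#6 (-1,-6): internal coord -1 + (-6)·β' = +0.1555; +0.1555 ∈ [-0.9, 0.7) → IN Λ
#7 (-2,-9): internal coord -2 + (-9)·β' = -0.2668; -0.2668 ∈ [-0.9, 0.7) → IN Λ
#8 (0,-1): internal coord 0 + (-1)·β' = +0.1926; +0.1926 ∈ [-0.9, 0.7) → IN Λ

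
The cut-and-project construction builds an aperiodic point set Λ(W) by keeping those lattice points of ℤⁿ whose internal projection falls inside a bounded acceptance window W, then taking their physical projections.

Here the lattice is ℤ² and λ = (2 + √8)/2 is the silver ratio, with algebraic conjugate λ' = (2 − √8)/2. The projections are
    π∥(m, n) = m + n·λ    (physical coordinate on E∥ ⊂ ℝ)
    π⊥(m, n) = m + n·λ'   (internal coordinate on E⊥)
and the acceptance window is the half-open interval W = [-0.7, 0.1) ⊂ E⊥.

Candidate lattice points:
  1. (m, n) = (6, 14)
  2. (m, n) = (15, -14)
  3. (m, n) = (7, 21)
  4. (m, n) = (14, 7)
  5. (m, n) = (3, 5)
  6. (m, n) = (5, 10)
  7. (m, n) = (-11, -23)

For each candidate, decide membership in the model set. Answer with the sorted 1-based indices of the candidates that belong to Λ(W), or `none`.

none

Numerically λ ≈ 2.4142 and λ' = −1/λ ≈ -0.4142.
#1 (6,14): internal coord 6 + (14)·λ' = +0.2010; +0.2010 ∉ [-0.7, 0.1) → out
#2 (15,-14): internal coord 15 + (-14)·λ' = +20.7990; +20.7990 ∉ [-0.7, 0.1) → out
#3 (7,21): internal coord 7 + (21)·λ' = -1.6985; -1.6985 ∉ [-0.7, 0.1) → out
#4 (14,7): internal coord 14 + (7)·λ' = +11.1005; +11.1005 ∉ [-0.7, 0.1) → out
#5 (3,5): internal coord 3 + (5)·λ' = +0.9289; +0.9289 ∉ [-0.7, 0.1) → out
#6 (5,10): internal coord 5 + (10)·λ' = +0.8579; +0.8579 ∉ [-0.7, 0.1) → out
#7 (-11,-23): internal coord -11 + (-23)·λ' = -1.4731; -1.4731 ∉ [-0.7, 0.1) → out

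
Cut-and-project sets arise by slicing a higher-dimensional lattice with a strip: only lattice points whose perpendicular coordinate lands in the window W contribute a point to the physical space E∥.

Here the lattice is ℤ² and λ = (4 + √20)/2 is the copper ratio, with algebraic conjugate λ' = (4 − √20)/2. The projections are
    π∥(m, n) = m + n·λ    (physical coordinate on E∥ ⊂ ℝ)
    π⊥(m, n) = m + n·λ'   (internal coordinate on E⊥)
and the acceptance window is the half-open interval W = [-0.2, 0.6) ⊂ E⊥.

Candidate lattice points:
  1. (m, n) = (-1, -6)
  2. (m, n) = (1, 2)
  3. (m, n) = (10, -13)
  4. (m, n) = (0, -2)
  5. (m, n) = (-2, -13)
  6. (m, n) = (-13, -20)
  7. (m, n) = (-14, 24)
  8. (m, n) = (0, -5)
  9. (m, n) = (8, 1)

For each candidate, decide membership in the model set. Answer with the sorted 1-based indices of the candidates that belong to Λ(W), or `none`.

1, 2, 4

λ' = (4−√20)/2 ≈ -0.23607.
candidate 1: (m,n)=(-1,-6) → π∥ = -1-6·λ ≈ -26.41641, π⊥ = -1-6·λ' ≈ 0.41641 ∈ [-0.2, 0.6) ⇒ IN Λ
candidate 2: (m,n)=(1,2) → π∥ = 1+2·λ ≈ 9.47214, π⊥ = 1+2·λ' ≈ 0.52786 ∈ [-0.2, 0.6) ⇒ IN Λ
candidate 3: (m,n)=(10,-13) → π∥ = 10-13·λ ≈ -45.06888, π⊥ = 10-13·λ' ≈ 13.06888 ∉ [-0.2, 0.6) ⇒ out
candidate 4: (m,n)=(0,-2) → π∥ = 0-2·λ ≈ -8.47214, π⊥ = 0-2·λ' ≈ 0.47214 ∈ [-0.2, 0.6) ⇒ IN Λ
candidate 5: (m,n)=(-2,-13) → π∥ = -2-13·λ ≈ -57.06888, π⊥ = -2-13·λ' ≈ 1.06888 ∉ [-0.2, 0.6) ⇒ out
candidate 6: (m,n)=(-13,-20) → π∥ = -13-20·λ ≈ -97.72136, π⊥ = -13-20·λ' ≈ -8.27864 ∉ [-0.2, 0.6) ⇒ out
candidate 7: (m,n)=(-14,24) → π∥ = -14+24·λ ≈ 87.66563, π⊥ = -14+24·λ' ≈ -19.66563 ∉ [-0.2, 0.6) ⇒ out
candidate 8: (m,n)=(0,-5) → π∥ = 0-5·λ ≈ -21.18034, π⊥ = 0-5·λ' ≈ 1.18034 ∉ [-0.2, 0.6) ⇒ out
candidate 9: (m,n)=(8,1) → π∥ = 8+1·λ ≈ 12.23607, π⊥ = 8+1·λ' ≈ 7.76393 ∉ [-0.2, 0.6) ⇒ out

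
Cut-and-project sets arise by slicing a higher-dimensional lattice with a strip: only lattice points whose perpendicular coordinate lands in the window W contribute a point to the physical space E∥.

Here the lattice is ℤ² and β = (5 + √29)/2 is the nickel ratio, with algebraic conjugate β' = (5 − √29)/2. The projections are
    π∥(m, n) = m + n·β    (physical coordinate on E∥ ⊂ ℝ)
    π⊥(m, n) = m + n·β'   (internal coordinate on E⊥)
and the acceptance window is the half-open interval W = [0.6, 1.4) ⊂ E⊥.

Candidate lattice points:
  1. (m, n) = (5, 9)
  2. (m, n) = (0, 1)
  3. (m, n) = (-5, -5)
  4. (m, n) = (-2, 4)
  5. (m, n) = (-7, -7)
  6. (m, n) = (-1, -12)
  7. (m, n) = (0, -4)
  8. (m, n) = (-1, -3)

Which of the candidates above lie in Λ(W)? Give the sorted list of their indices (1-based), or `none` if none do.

6, 7

Numerically β ≈ 5.192582 and β' = −1/β ≈ -0.192582.
#1 (5,9): internal coord 5 + (9)·β' = +3.266758; +3.266758 ∉ [0.6, 1.4) → out
#2 (0,1): internal coord 0 + (1)·β' = -0.192582; -0.192582 ∉ [0.6, 1.4) → out
#3 (-5,-5): internal coord -5 + (-5)·β' = -4.037088; -4.037088 ∉ [0.6, 1.4) → out
#4 (-2,4): internal coord -2 + (4)·β' = -2.770330; -2.770330 ∉ [0.6, 1.4) → out
#5 (-7,-7): internal coord -7 + (-7)·β' = -5.651923; -5.651923 ∉ [0.6, 1.4) → out
#6 (-1,-12): internal coord -1 + (-12)·β' = +1.310989; +1.310989 ∈ [0.6, 1.4) → IN Λ
#7 (0,-4): internal coord 0 + (-4)·β' = +0.770330; +0.770330 ∈ [0.6, 1.4) → IN Λ
#8 (-1,-3): internal coord -1 + (-3)·β' = -0.422253; -0.422253 ∉ [0.6, 1.4) → out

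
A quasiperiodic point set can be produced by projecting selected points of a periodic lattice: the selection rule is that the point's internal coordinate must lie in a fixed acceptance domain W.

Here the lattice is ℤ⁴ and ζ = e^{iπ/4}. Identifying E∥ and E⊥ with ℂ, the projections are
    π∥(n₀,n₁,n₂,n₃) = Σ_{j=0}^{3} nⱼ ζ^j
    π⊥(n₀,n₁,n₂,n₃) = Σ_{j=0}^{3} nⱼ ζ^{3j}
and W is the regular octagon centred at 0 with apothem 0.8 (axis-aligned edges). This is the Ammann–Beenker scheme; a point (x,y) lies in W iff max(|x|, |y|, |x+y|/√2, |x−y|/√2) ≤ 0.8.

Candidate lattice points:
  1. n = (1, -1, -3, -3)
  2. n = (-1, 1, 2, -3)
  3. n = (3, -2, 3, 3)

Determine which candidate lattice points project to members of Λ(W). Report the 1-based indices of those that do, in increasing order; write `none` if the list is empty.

With ζ = e^{iπ/4} the internal vectors are ζ^0,ζ^3,ζ^6,ζ^9.
candidate 1: n = (1, -1, -3, -3) → π⊥ ≈ (-0.4142, +0.1716); max(|x|,|y|,|x±y|/√2) = 0.4142 ≤ 0.8 ⇒ ∈ W
candidate 2: n = (-1, 1, 2, -3) → π⊥ ≈ (-3.8284, -3.4142); max(|x|,|y|,|x±y|/√2) = 5.1213 > 0.8 ⇒ ∉ W
candidate 3: n = (3, -2, 3, 3) → π⊥ ≈ (+6.5355, -2.2929); max(|x|,|y|,|x±y|/√2) = 6.5355 > 0.8 ⇒ ∉ W

1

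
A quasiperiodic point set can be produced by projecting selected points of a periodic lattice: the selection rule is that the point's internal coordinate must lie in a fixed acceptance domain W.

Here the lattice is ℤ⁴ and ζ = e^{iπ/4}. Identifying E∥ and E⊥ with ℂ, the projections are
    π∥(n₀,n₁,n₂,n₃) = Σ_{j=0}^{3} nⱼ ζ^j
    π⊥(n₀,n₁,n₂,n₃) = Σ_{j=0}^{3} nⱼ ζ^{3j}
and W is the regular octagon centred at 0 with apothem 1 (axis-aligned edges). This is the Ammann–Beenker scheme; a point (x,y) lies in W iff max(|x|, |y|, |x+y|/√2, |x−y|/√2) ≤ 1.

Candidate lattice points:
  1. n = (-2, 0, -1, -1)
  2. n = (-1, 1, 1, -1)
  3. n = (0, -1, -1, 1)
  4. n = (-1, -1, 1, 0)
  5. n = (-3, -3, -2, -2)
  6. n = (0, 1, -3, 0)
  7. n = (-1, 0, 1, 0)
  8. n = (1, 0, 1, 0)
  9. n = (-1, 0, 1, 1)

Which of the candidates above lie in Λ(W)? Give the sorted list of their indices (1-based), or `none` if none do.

9

π⊥(n) = n₀ + n₁ζ³ + n₂ζ⁶ + n₃ζ⁹ where ζ = e^{iπ/4}.
candidate 1: n = (-2, 0, -1, -1) → π⊥ ≈ (-2.7071, +0.2929); max(|x|,|y|,|x±y|/√2) = 2.7071 > 1 ⇒ ∉ W
candidate 2: n = (-1, 1, 1, -1) → π⊥ ≈ (-2.4142, -1.0000); max(|x|,|y|,|x±y|/√2) = 2.4142 > 1 ⇒ ∉ W
candidate 3: n = (0, -1, -1, 1) → π⊥ ≈ (+1.4142, +1.0000); max(|x|,|y|,|x±y|/√2) = 1.7071 > 1 ⇒ ∉ W
candidate 4: n = (-1, -1, 1, 0) → π⊥ ≈ (-0.2929, -1.7071); max(|x|,|y|,|x±y|/√2) = 1.7071 > 1 ⇒ ∉ W
candidate 5: n = (-3, -3, -2, -2) → π⊥ ≈ (-2.2929, -1.5355); max(|x|,|y|,|x±y|/√2) = 2.7071 > 1 ⇒ ∉ W
candidate 6: n = (0, 1, -3, 0) → π⊥ ≈ (-0.7071, +3.7071); max(|x|,|y|,|x±y|/√2) = 3.7071 > 1 ⇒ ∉ W
candidate 7: n = (-1, 0, 1, 0) → π⊥ ≈ (-1.0000, -1.0000); max(|x|,|y|,|x±y|/√2) = 1.4142 > 1 ⇒ ∉ W
candidate 8: n = (1, 0, 1, 0) → π⊥ ≈ (+1.0000, -1.0000); max(|x|,|y|,|x±y|/√2) = 1.4142 > 1 ⇒ ∉ W
candidate 9: n = (-1, 0, 1, 1) → π⊥ ≈ (-0.2929, -0.2929); max(|x|,|y|,|x±y|/√2) = 0.4142 ≤ 1 ⇒ ∈ W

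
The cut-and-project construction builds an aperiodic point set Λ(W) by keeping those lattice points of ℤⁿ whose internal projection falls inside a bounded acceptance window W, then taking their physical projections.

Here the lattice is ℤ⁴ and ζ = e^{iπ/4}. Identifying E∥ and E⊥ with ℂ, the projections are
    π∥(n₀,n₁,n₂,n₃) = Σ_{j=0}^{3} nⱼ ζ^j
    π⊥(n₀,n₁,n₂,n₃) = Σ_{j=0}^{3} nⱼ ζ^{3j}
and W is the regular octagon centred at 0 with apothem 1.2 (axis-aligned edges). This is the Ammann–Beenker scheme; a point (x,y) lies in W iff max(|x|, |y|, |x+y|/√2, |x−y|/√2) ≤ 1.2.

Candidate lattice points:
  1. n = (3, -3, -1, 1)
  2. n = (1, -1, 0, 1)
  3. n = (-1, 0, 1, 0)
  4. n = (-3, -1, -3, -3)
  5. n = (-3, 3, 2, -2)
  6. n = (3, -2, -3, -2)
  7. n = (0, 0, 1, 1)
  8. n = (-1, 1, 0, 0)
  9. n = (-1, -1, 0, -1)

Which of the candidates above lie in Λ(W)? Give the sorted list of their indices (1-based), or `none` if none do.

7

π⊥(n) = n₀ + n₁ζ³ + n₂ζ⁶ + n₃ζ⁹ where ζ = e^{iπ/4}.
candidate 1: n = (3, -3, -1, 1) → π⊥ ≈ (+5.828427, -0.414214); max(|x|,|y|,|x±y|/√2) = 5.828427 > 1.2 ⇒ ∉ W
candidate 2: n = (1, -1, 0, 1) → π⊥ ≈ (+2.414214, +0.000000); max(|x|,|y|,|x±y|/√2) = 2.414214 > 1.2 ⇒ ∉ W
candidate 3: n = (-1, 0, 1, 0) → π⊥ ≈ (-1.000000, -1.000000); max(|x|,|y|,|x±y|/√2) = 1.414214 > 1.2 ⇒ ∉ W
candidate 4: n = (-3, -1, -3, -3) → π⊥ ≈ (-4.414214, +0.171573); max(|x|,|y|,|x±y|/√2) = 4.414214 > 1.2 ⇒ ∉ W
candidate 5: n = (-3, 3, 2, -2) → π⊥ ≈ (-6.535534, -1.292893); max(|x|,|y|,|x±y|/√2) = 6.535534 > 1.2 ⇒ ∉ W
candidate 6: n = (3, -2, -3, -2) → π⊥ ≈ (+3.000000, +0.171573); max(|x|,|y|,|x±y|/√2) = 3.000000 > 1.2 ⇒ ∉ W
candidate 7: n = (0, 0, 1, 1) → π⊥ ≈ (+0.707107, -0.292893); max(|x|,|y|,|x±y|/√2) = 0.707107 ≤ 1.2 ⇒ ∈ W
candidate 8: n = (-1, 1, 0, 0) → π⊥ ≈ (-1.707107, +0.707107); max(|x|,|y|,|x±y|/√2) = 1.707107 > 1.2 ⇒ ∉ W
candidate 9: n = (-1, -1, 0, -1) → π⊥ ≈ (-1.000000, -1.414214); max(|x|,|y|,|x±y|/√2) = 1.707107 > 1.2 ⇒ ∉ W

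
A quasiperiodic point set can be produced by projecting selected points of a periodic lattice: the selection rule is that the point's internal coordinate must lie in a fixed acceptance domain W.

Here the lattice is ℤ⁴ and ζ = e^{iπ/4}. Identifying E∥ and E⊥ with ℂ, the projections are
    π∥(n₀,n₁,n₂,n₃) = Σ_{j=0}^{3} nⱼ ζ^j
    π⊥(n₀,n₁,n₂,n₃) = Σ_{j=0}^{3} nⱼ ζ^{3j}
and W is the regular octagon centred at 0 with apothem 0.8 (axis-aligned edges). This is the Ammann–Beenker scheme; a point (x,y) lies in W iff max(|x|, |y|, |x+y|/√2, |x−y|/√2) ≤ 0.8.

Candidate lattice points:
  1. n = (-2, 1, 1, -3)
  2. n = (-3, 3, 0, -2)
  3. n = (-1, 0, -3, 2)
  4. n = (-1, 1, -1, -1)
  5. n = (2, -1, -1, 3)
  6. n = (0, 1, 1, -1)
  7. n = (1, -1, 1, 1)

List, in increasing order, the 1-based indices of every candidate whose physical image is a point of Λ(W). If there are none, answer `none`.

none

Internal map: ζ^{3j} for j=0..3 gives (1,0), (−√2/2,√2/2), (0,−1), (√2/2,√2/2).
#1 (-2, 1, 1, -3): internal (-4.828427, -2.414214); octagon support 5.121320 vs apothem 0.8 → ∉ W
#2 (-3, 3, 0, -2): internal (-6.535534, 0.707107); octagon support 6.535534 vs apothem 0.8 → ∉ W
#3 (-1, 0, -3, 2): internal (0.414214, 4.414214); octagon support 4.414214 vs apothem 0.8 → ∉ W
#4 (-1, 1, -1, -1): internal (-2.414214, 1.000000); octagon support 2.414214 vs apothem 0.8 → ∉ W
#5 (2, -1, -1, 3): internal (4.828427, 2.414214); octagon support 5.121320 vs apothem 0.8 → ∉ W
#6 (0, 1, 1, -1): internal (-1.414214, -1.000000); octagon support 1.707107 vs apothem 0.8 → ∉ W
#7 (1, -1, 1, 1): internal (2.414214, -1.000000); octagon support 2.414214 vs apothem 0.8 → ∉ W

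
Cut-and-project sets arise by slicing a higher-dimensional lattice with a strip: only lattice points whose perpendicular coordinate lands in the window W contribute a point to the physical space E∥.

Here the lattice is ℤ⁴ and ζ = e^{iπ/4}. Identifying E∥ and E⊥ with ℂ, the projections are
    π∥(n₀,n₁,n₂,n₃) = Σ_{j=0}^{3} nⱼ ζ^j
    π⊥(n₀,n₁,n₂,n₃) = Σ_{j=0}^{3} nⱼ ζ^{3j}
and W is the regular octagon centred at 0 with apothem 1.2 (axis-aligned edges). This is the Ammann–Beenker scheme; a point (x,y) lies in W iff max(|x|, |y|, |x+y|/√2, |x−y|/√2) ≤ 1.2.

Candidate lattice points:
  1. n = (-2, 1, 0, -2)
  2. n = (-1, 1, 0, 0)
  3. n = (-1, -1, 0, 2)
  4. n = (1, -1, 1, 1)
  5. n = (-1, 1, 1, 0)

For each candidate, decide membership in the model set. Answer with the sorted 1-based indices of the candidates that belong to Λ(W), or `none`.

Internal map: ζ^{3j} for j=0..3 gives (1,0), (−√2/2,√2/2), (0,−1), (√2/2,√2/2).
#1 (-2, 1, 0, -2): internal (-4.1213, -0.7071); octagon support 4.1213 vs apothem 1.2 → ∉ W
#2 (-1, 1, 0, 0): internal (-1.7071, 0.7071); octagon support 1.7071 vs apothem 1.2 → ∉ W
#3 (-1, -1, 0, 2): internal (1.1213, 0.7071); octagon support 1.2929 vs apothem 1.2 → ∉ W
#4 (1, -1, 1, 1): internal (2.4142, -1.0000); octagon support 2.4142 vs apothem 1.2 → ∉ W
#5 (-1, 1, 1, 0): internal (-1.7071, -0.2929); octagon support 1.7071 vs apothem 1.2 → ∉ W

none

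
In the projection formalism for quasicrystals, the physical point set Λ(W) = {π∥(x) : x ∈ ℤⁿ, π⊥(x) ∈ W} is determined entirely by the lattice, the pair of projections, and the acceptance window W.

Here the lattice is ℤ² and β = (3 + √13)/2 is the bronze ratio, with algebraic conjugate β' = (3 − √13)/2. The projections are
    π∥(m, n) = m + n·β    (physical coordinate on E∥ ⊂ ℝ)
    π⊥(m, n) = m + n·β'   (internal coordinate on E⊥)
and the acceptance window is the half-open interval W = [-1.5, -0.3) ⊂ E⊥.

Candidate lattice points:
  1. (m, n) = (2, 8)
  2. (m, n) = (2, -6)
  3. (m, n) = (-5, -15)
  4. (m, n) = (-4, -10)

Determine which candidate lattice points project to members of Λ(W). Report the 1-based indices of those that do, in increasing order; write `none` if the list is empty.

Compute β' = (3−√13)/2 = -0.3028, so π⊥(m,n) = m -0.3028·n.
[1] lift (2,8): star map gives -0.4222; window check -1.5 ≤ -0.4222 < -0.3 is true → IN Λ
[2] lift (2,-6): star map gives 3.8167; window check -1.5 ≤ 3.8167 < -0.3 is false → out
[3] lift (-5,-15): star map gives -0.4584; window check -1.5 ≤ -0.4584 < -0.3 is true → IN Λ
[4] lift (-4,-10): star map gives -0.9722; window check -1.5 ≤ -0.9722 < -0.3 is true → IN Λ

1, 3, 4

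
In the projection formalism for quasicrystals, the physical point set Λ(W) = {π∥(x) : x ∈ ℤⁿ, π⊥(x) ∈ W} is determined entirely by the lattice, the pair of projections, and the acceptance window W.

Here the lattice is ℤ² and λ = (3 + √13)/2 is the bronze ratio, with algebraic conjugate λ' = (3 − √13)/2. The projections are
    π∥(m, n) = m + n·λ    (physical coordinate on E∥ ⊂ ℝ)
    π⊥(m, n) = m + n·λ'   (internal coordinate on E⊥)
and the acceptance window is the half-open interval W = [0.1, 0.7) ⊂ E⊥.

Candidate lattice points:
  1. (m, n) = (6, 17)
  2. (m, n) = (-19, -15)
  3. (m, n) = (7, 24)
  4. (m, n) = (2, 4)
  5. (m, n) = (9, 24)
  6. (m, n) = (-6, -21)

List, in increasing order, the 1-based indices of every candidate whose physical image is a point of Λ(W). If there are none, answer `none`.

6

Numerically λ ≈ 3.302776 and λ' = −1/λ ≈ -0.302776.
[1] lift (6,17): star map gives 0.852814; window check 0.1 ≤ 0.852814 < 0.7 is false → out
[2] lift (-19,-15): star map gives -14.458365; window check 0.1 ≤ -14.458365 < 0.7 is false → out
[3] lift (7,24): star map gives -0.266615; window check 0.1 ≤ -0.266615 < 0.7 is false → out
[4] lift (2,4): star map gives 0.788897; window check 0.1 ≤ 0.788897 < 0.7 is false → out
[5] lift (9,24): star map gives 1.733385; window check 0.1 ≤ 1.733385 < 0.7 is false → out
[6] lift (-6,-21): star map gives 0.358288; window check 0.1 ≤ 0.358288 < 0.7 is true → IN Λ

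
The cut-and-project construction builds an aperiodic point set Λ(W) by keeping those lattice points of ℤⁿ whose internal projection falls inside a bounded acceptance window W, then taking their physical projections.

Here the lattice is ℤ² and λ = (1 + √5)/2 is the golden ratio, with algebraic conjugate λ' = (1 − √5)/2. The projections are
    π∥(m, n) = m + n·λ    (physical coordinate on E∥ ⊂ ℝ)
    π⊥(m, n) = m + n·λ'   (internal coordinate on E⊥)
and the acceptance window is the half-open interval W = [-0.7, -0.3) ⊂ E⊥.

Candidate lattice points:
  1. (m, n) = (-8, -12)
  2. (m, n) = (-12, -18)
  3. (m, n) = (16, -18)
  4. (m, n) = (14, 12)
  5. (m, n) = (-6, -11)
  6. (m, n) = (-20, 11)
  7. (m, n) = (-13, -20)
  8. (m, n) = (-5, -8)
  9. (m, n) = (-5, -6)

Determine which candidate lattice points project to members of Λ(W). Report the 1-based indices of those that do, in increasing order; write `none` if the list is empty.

Numerically λ ≈ 1.618034 and λ' = −1/λ ≈ -0.618034.
candidate 1: (m,n)=(-8,-12) → π∥ = -8-12·λ ≈ -27.416408, π⊥ = -8-12·λ' ≈ -0.583592 ∈ [-0.7, -0.3) ⇒ IN Λ
candidate 2: (m,n)=(-12,-18) → π∥ = -12-18·λ ≈ -41.124612, π⊥ = -12-18·λ' ≈ -0.875388 ∉ [-0.7, -0.3) ⇒ out
candidate 3: (m,n)=(16,-18) → π∥ = 16-18·λ ≈ -13.124612, π⊥ = 16-18·λ' ≈ 27.124612 ∉ [-0.7, -0.3) ⇒ out
candidate 4: (m,n)=(14,12) → π∥ = 14+12·λ ≈ 33.416408, π⊥ = 14+12·λ' ≈ 6.583592 ∉ [-0.7, -0.3) ⇒ out
candidate 5: (m,n)=(-6,-11) → π∥ = -6-11·λ ≈ -23.798374, π⊥ = -6-11·λ' ≈ 0.798374 ∉ [-0.7, -0.3) ⇒ out
candidate 6: (m,n)=(-20,11) → π∥ = -20+11·λ ≈ -2.201626, π⊥ = -20+11·λ' ≈ -26.798374 ∉ [-0.7, -0.3) ⇒ out
candidate 7: (m,n)=(-13,-20) → π∥ = -13-20·λ ≈ -45.360680, π⊥ = -13-20·λ' ≈ -0.639320 ∈ [-0.7, -0.3) ⇒ IN Λ
candidate 8: (m,n)=(-5,-8) → π∥ = -5-8·λ ≈ -17.944272, π⊥ = -5-8·λ' ≈ -0.055728 ∉ [-0.7, -0.3) ⇒ out
candidate 9: (m,n)=(-5,-6) → π∥ = -5-6·λ ≈ -14.708204, π⊥ = -5-6·λ' ≈ -1.291796 ∉ [-0.7, -0.3) ⇒ out

1, 7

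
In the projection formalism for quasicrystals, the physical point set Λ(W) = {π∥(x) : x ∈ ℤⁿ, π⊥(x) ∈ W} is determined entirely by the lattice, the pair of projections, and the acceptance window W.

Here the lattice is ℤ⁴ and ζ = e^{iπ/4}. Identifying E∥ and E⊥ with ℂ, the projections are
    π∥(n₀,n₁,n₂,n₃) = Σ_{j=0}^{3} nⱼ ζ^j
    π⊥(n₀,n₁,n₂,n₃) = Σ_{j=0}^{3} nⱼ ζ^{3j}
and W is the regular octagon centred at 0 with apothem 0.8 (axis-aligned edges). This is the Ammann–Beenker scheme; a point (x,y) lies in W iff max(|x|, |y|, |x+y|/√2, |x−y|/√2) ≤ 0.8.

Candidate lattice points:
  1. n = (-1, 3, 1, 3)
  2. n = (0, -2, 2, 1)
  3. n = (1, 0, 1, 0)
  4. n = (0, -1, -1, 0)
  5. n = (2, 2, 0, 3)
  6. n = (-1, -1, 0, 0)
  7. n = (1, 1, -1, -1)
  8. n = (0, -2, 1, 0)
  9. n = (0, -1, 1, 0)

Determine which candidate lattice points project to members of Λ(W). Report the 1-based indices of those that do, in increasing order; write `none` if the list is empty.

4, 6

Internal map: ζ^{3j} for j=0..3 gives (1,0), (−√2/2,√2/2), (0,−1), (√2/2,√2/2).
candidate 1: n = (-1, 3, 1, 3) → π⊥ ≈ (-1.0000, +3.2426); max(|x|,|y|,|x±y|/√2) = 3.2426 > 0.8 ⇒ ∉ W
candidate 2: n = (0, -2, 2, 1) → π⊥ ≈ (+2.1213, -2.7071); max(|x|,|y|,|x±y|/√2) = 3.4142 > 0.8 ⇒ ∉ W
candidate 3: n = (1, 0, 1, 0) → π⊥ ≈ (+1.0000, -1.0000); max(|x|,|y|,|x±y|/√2) = 1.4142 > 0.8 ⇒ ∉ W
candidate 4: n = (0, -1, -1, 0) → π⊥ ≈ (+0.7071, +0.2929); max(|x|,|y|,|x±y|/√2) = 0.7071 ≤ 0.8 ⇒ ∈ W
candidate 5: n = (2, 2, 0, 3) → π⊥ ≈ (+2.7071, +3.5355); max(|x|,|y|,|x±y|/√2) = 4.4142 > 0.8 ⇒ ∉ W
candidate 6: n = (-1, -1, 0, 0) → π⊥ ≈ (-0.2929, -0.7071); max(|x|,|y|,|x±y|/√2) = 0.7071 ≤ 0.8 ⇒ ∈ W
candidate 7: n = (1, 1, -1, -1) → π⊥ ≈ (-0.4142, +1.0000); max(|x|,|y|,|x±y|/√2) = 1.0000 > 0.8 ⇒ ∉ W
candidate 8: n = (0, -2, 1, 0) → π⊥ ≈ (+1.4142, -2.4142); max(|x|,|y|,|x±y|/√2) = 2.7071 > 0.8 ⇒ ∉ W
candidate 9: n = (0, -1, 1, 0) → π⊥ ≈ (+0.7071, -1.7071); max(|x|,|y|,|x±y|/√2) = 1.7071 > 0.8 ⇒ ∉ W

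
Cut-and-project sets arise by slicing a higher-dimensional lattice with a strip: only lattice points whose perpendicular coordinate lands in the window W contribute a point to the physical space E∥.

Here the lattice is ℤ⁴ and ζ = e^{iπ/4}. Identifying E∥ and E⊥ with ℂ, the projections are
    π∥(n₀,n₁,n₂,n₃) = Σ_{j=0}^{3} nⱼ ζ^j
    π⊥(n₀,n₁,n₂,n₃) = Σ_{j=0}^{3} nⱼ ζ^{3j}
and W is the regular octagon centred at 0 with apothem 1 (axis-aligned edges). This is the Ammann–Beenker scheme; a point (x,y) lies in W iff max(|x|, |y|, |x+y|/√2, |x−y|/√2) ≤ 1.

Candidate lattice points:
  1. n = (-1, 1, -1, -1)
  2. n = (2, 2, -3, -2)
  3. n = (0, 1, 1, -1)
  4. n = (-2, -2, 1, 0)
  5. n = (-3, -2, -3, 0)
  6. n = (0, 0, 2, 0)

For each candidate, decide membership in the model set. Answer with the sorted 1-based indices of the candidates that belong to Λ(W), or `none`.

none

Internal map: ζ^{3j} for j=0..3 gives (1,0), (−√2/2,√2/2), (0,−1), (√2/2,√2/2).
candidate 1: n = (-1, 1, -1, -1) → π⊥ ≈ (-2.41421, +1.00000); max(|x|,|y|,|x±y|/√2) = 2.41421 > 1 ⇒ ∉ W
candidate 2: n = (2, 2, -3, -2) → π⊥ ≈ (-0.82843, +3.00000); max(|x|,|y|,|x±y|/√2) = 3.00000 > 1 ⇒ ∉ W
candidate 3: n = (0, 1, 1, -1) → π⊥ ≈ (-1.41421, -1.00000); max(|x|,|y|,|x±y|/√2) = 1.70711 > 1 ⇒ ∉ W
candidate 4: n = (-2, -2, 1, 0) → π⊥ ≈ (-0.58579, -2.41421); max(|x|,|y|,|x±y|/√2) = 2.41421 > 1 ⇒ ∉ W
candidate 5: n = (-3, -2, -3, 0) → π⊥ ≈ (-1.58579, +1.58579); max(|x|,|y|,|x±y|/√2) = 2.24264 > 1 ⇒ ∉ W
candidate 6: n = (0, 0, 2, 0) → π⊥ ≈ (+0.00000, -2.00000); max(|x|,|y|,|x±y|/√2) = 2.00000 > 1 ⇒ ∉ W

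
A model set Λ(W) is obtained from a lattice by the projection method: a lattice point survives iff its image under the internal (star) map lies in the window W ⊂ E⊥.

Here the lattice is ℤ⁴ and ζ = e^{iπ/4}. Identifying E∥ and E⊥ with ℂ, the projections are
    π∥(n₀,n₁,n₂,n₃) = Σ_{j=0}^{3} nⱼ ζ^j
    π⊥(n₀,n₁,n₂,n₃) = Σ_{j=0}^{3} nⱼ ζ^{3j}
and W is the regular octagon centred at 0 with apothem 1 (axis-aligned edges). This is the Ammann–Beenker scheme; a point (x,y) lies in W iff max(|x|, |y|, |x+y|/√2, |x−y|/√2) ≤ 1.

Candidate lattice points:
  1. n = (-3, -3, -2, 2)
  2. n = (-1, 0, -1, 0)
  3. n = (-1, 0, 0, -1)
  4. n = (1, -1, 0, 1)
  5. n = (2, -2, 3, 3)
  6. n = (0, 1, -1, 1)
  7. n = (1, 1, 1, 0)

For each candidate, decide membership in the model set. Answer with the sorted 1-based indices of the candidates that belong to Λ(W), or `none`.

With ζ = e^{iπ/4} the internal vectors are ζ^0,ζ^3,ζ^6,ζ^9.
candidate 1: n = (-3, -3, -2, 2) → π⊥ ≈ (+0.535534, +1.292893); max(|x|,|y|,|x±y|/√2) = 1.292893 > 1 ⇒ ∉ W
candidate 2: n = (-1, 0, -1, 0) → π⊥ ≈ (-1.000000, +1.000000); max(|x|,|y|,|x±y|/√2) = 1.414214 > 1 ⇒ ∉ W
candidate 3: n = (-1, 0, 0, -1) → π⊥ ≈ (-1.707107, -0.707107); max(|x|,|y|,|x±y|/√2) = 1.707107 > 1 ⇒ ∉ W
candidate 4: n = (1, -1, 0, 1) → π⊥ ≈ (+2.414214, +0.000000); max(|x|,|y|,|x±y|/√2) = 2.414214 > 1 ⇒ ∉ W
candidate 5: n = (2, -2, 3, 3) → π⊥ ≈ (+5.535534, -2.292893); max(|x|,|y|,|x±y|/√2) = 5.535534 > 1 ⇒ ∉ W
candidate 6: n = (0, 1, -1, 1) → π⊥ ≈ (+0.000000, +2.414214); max(|x|,|y|,|x±y|/√2) = 2.414214 > 1 ⇒ ∉ W
candidate 7: n = (1, 1, 1, 0) → π⊥ ≈ (+0.292893, -0.292893); max(|x|,|y|,|x±y|/√2) = 0.414214 ≤ 1 ⇒ ∈ W

7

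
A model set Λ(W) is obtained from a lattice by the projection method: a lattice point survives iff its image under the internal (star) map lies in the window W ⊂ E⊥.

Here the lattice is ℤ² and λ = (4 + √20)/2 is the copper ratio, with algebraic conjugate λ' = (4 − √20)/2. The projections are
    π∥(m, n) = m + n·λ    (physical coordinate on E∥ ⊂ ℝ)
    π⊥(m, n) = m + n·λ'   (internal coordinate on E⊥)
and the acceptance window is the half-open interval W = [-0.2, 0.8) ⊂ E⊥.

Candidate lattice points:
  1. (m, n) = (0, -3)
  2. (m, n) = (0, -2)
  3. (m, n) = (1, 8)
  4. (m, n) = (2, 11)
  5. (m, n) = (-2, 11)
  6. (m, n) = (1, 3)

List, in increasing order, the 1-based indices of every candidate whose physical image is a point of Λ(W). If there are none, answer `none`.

1, 2, 6

Compute λ' = (4−√20)/2 = -0.236068, so π⊥(m,n) = m -0.236068·n.
[1] lift (0,-3): star map gives 0.708204; window check -0.2 ≤ 0.708204 < 0.8 is true → IN Λ
[2] lift (0,-2): star map gives 0.472136; window check -0.2 ≤ 0.472136 < 0.8 is true → IN Λ
[3] lift (1,8): star map gives -0.888544; window check -0.2 ≤ -0.888544 < 0.8 is false → out
[4] lift (2,11): star map gives -0.596748; window check -0.2 ≤ -0.596748 < 0.8 is false → out
[5] lift (-2,11): star map gives -4.596748; window check -0.2 ≤ -4.596748 < 0.8 is false → out
[6] lift (1,3): star map gives 0.291796; window check -0.2 ≤ 0.291796 < 0.8 is true → IN Λ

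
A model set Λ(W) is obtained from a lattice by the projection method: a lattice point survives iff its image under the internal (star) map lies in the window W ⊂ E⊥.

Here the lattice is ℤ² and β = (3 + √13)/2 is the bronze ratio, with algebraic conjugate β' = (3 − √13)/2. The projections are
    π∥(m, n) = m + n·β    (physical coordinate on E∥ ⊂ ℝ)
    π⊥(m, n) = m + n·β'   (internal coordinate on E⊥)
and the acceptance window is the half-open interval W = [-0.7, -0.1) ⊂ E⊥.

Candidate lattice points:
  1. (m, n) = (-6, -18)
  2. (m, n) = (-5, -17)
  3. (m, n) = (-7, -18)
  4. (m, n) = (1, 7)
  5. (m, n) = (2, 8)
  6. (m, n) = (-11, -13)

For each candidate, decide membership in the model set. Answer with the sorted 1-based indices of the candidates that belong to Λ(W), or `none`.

Compute β' = (3−√13)/2 = -0.3028, so π⊥(m,n) = m -0.3028·n.
[1] lift (-6,-18): star map gives -0.5500; window check -0.7 ≤ -0.5500 < -0.1 is true → IN Λ
[2] lift (-5,-17): star map gives 0.1472; window check -0.7 ≤ 0.1472 < -0.1 is false → out
[3] lift (-7,-18): star map gives -1.5500; window check -0.7 ≤ -1.5500 < -0.1 is false → out
[4] lift (1,7): star map gives -1.1194; window check -0.7 ≤ -1.1194 < -0.1 is false → out
[5] lift (2,8): star map gives -0.4222; window check -0.7 ≤ -0.4222 < -0.1 is true → IN Λ
[6] lift (-11,-13): star map gives -7.0639; window check -0.7 ≤ -7.0639 < -0.1 is false → out

1, 5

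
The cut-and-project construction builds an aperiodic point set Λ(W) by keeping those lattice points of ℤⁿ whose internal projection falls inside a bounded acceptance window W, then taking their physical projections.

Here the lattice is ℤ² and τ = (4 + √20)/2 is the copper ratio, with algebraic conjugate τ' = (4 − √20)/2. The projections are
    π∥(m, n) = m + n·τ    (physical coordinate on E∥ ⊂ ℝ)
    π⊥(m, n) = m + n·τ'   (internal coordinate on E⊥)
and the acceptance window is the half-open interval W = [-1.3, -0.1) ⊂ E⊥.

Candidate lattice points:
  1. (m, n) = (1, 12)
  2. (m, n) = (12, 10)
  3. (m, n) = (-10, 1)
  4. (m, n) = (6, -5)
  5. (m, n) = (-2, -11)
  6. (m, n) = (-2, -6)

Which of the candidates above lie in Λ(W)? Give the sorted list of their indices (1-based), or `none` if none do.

Compute τ' = (4−√20)/2 = -0.236068, so π⊥(m,n) = m -0.236068·n.
[1] lift (1,12): star map gives -1.832816; window check -1.3 ≤ -1.832816 < -0.1 is false → out
[2] lift (12,10): star map gives 9.639320; window check -1.3 ≤ 9.639320 < -0.1 is false → out
[3] lift (-10,1): star map gives -10.236068; window check -1.3 ≤ -10.236068 < -0.1 is false → out
[4] lift (6,-5): star map gives 7.180340; window check -1.3 ≤ 7.180340 < -0.1 is false → out
[5] lift (-2,-11): star map gives 0.596748; window check -1.3 ≤ 0.596748 < -0.1 is false → out
[6] lift (-2,-6): star map gives -0.583592; window check -1.3 ≤ -0.583592 < -0.1 is true → IN Λ

6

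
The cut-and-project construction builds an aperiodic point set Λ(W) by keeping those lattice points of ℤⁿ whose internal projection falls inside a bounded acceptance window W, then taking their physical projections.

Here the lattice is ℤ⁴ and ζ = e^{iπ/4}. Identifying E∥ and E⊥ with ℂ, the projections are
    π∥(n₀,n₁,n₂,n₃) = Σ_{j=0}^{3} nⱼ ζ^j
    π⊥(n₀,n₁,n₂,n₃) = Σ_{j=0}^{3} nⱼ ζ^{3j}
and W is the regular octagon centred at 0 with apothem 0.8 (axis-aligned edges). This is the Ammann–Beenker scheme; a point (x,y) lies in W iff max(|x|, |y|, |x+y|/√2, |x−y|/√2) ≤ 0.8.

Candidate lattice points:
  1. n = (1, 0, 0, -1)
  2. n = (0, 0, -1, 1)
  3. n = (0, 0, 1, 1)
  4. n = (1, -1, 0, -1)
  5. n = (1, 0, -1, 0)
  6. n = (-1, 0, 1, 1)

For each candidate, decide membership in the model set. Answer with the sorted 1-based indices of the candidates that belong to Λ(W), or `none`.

π⊥(n) = n₀ + n₁ζ³ + n₂ζ⁶ + n₃ζ⁹ where ζ = e^{iπ/4}.
#1 (1, 0, 0, -1): internal (0.292893, -0.707107); octagon support 0.707107 vs apothem 0.8 → ∈ W
#2 (0, 0, -1, 1): internal (0.707107, 1.707107); octagon support 1.707107 vs apothem 0.8 → ∉ W
#3 (0, 0, 1, 1): internal (0.707107, -0.292893); octagon support 0.707107 vs apothem 0.8 → ∈ W
#4 (1, -1, 0, -1): internal (1.000000, -1.414214); octagon support 1.707107 vs apothem 0.8 → ∉ W
#5 (1, 0, -1, 0): internal (1.000000, 1.000000); octagon support 1.414214 vs apothem 0.8 → ∉ W
#6 (-1, 0, 1, 1): internal (-0.292893, -0.292893); octagon support 0.414214 vs apothem 0.8 → ∈ W

1, 3, 6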